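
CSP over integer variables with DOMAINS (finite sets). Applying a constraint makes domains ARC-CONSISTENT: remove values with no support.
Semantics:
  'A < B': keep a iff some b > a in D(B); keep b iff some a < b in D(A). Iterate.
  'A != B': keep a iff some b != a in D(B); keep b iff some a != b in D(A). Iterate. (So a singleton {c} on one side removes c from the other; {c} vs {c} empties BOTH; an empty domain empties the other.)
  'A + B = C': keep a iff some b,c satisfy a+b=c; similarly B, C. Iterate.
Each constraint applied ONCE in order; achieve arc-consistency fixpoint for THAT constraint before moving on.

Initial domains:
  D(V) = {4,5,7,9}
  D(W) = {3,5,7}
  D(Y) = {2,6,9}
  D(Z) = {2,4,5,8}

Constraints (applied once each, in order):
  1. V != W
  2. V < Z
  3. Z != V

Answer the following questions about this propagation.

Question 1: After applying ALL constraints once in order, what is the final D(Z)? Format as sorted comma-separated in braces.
Answer: {5,8}

Derivation:
Constraint 1 (V != W) on D(V)={4,5,7,9} D(W)={3,5,7}: no change
Constraint 2 (V < Z) on D(V)={4,5,7,9} D(Z)={2,4,5,8}: V {4,5,7,9}->{4,5,7}; Z {2,4,5,8}->{5,8}
Constraint 3 (Z != V) on D(Z)={5,8} D(V)={4,5,7}: no change
So after all 3 constraints: D(Z) = {5,8}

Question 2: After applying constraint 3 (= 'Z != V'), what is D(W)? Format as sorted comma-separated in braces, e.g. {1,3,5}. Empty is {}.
Constraint 1 (V != W) on D(V)={4,5,7,9} D(W)={3,5,7}: no change
Constraint 2 (V < Z) on D(V)={4,5,7,9} D(Z)={2,4,5,8}: V {4,5,7,9}->{4,5,7}; Z {2,4,5,8}->{5,8}
Constraint 3 (Z != V) on D(Z)={5,8} D(V)={4,5,7}: no change
So after constraint 3: D(W) = {3,5,7}

Answer: {3,5,7}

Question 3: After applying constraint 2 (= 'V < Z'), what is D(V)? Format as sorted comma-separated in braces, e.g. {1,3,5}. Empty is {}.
Answer: {4,5,7}

Derivation:
Constraint 1 (V != W) on D(V)={4,5,7,9} D(W)={3,5,7}: no change
Constraint 2 (V < Z) on D(V)={4,5,7,9} D(Z)={2,4,5,8}: V {4,5,7,9}->{4,5,7}; Z {2,4,5,8}->{5,8}
So after constraint 2: D(V) = {4,5,7}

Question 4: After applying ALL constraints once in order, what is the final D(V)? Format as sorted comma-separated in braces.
Constraint 1 (V != W) on D(V)={4,5,7,9} D(W)={3,5,7}: no change
Constraint 2 (V < Z) on D(V)={4,5,7,9} D(Z)={2,4,5,8}: V {4,5,7,9}->{4,5,7}; Z {2,4,5,8}->{5,8}
Constraint 3 (Z != V) on D(Z)={5,8} D(V)={4,5,7}: no change
So after all 3 constraints: D(V) = {4,5,7}

Answer: {4,5,7}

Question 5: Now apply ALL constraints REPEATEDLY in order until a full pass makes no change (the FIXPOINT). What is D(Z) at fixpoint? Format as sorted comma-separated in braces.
pass 0 (initial): D(Z)={2,4,5,8}
pass 1: V {4,5,7,9}->{4,5,7}; Z {2,4,5,8}->{5,8}
pass 2: no change
Fixpoint after 2 passes: D(Z) = {5,8}

Answer: {5,8}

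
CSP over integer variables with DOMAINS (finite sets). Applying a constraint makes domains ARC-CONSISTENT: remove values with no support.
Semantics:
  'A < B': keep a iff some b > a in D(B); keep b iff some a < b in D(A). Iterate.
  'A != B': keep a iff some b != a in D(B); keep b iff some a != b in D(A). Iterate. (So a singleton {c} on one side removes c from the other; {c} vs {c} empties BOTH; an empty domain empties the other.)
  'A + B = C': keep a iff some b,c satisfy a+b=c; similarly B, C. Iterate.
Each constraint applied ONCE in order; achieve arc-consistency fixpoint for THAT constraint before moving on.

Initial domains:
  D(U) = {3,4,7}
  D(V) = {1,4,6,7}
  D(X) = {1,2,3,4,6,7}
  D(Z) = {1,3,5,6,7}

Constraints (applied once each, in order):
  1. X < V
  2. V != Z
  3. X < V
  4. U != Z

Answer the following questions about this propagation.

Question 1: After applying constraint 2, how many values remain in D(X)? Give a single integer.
Constraint 1 (X < V) on D(X)={1,2,3,4,6,7} D(V)={1,4,6,7}: X {1,2,3,4,6,7}->{1,2,3,4,6}; V {1,4,6,7}->{4,6,7}
Constraint 2 (V != Z) on D(V)={4,6,7} D(Z)={1,3,5,6,7}: no change
So after constraint 2: D(X)={1,2,3,4,6}, size = 5

Answer: 5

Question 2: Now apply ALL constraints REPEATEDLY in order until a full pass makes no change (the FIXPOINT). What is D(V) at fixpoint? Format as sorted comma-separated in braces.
Answer: {4,6,7}

Derivation:
pass 0 (initial): D(V)={1,4,6,7}
pass 1: V {1,4,6,7}->{4,6,7}; X {1,2,3,4,6,7}->{1,2,3,4,6}
pass 2: no change
Fixpoint after 2 passes: D(V) = {4,6,7}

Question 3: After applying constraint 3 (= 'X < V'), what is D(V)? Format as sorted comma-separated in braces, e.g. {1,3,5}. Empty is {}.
Constraint 1 (X < V) on D(X)={1,2,3,4,6,7} D(V)={1,4,6,7}: X {1,2,3,4,6,7}->{1,2,3,4,6}; V {1,4,6,7}->{4,6,7}
Constraint 2 (V != Z) on D(V)={4,6,7} D(Z)={1,3,5,6,7}: no change
Constraint 3 (X < V) on D(X)={1,2,3,4,6} D(V)={4,6,7}: no change
So after constraint 3: D(V) = {4,6,7}

Answer: {4,6,7}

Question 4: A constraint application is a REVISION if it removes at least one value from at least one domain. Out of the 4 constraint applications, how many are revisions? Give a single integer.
Constraint 1 (X < V) on D(X)={1,2,3,4,6,7} D(V)={1,4,6,7}: X {1,2,3,4,6,7}->{1,2,3,4,6}; V {1,4,6,7}->{4,6,7} => REVISION
Constraint 2 (V != Z) on D(V)={4,6,7} D(Z)={1,3,5,6,7}: no change => not a revision
Constraint 3 (X < V) on D(X)={1,2,3,4,6} D(V)={4,6,7}: no change => not a revision
Constraint 4 (U != Z) on D(U)={3,4,7} D(Z)={1,3,5,6,7}: no change => not a revision
Total revisions = 1

Answer: 1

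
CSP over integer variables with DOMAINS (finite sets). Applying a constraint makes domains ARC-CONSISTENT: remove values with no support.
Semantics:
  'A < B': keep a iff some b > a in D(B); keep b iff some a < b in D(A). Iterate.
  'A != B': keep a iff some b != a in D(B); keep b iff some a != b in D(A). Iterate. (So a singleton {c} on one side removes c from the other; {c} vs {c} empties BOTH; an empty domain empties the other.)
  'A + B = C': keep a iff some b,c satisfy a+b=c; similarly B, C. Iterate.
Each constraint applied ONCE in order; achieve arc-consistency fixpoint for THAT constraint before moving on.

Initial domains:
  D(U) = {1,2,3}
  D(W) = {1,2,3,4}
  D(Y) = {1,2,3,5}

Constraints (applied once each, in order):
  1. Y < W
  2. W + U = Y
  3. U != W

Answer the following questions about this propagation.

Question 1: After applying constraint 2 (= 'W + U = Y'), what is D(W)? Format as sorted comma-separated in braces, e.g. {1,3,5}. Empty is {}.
Constraint 1 (Y < W) on D(Y)={1,2,3,5} D(W)={1,2,3,4}: Y {1,2,3,5}->{1,2,3}; W {1,2,3,4}->{2,3,4}
Constraint 2 (W + U = Y) on D(W)={2,3,4} D(U)={1,2,3} D(Y)={1,2,3}: W {2,3,4}->{2}; U {1,2,3}->{1}; Y {1,2,3}->{3}
So after constraint 2: D(W) = {2}

Answer: {2}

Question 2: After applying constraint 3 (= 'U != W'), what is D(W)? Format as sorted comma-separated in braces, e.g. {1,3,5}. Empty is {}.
Constraint 1 (Y < W) on D(Y)={1,2,3,5} D(W)={1,2,3,4}: Y {1,2,3,5}->{1,2,3}; W {1,2,3,4}->{2,3,4}
Constraint 2 (W + U = Y) on D(W)={2,3,4} D(U)={1,2,3} D(Y)={1,2,3}: W {2,3,4}->{2}; U {1,2,3}->{1}; Y {1,2,3}->{3}
Constraint 3 (U != W) on D(U)={1} D(W)={2}: no change
So after constraint 3: D(W) = {2}

Answer: {2}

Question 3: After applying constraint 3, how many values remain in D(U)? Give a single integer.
Answer: 1

Derivation:
Constraint 1 (Y < W) on D(Y)={1,2,3,5} D(W)={1,2,3,4}: Y {1,2,3,5}->{1,2,3}; W {1,2,3,4}->{2,3,4}
Constraint 2 (W + U = Y) on D(W)={2,3,4} D(U)={1,2,3} D(Y)={1,2,3}: W {2,3,4}->{2}; U {1,2,3}->{1}; Y {1,2,3}->{3}
Constraint 3 (U != W) on D(U)={1} D(W)={2}: no change
So after constraint 3: D(U)={1}, size = 1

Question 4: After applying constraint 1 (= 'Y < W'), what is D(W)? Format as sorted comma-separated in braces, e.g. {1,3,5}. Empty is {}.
Constraint 1 (Y < W) on D(Y)={1,2,3,5} D(W)={1,2,3,4}: Y {1,2,3,5}->{1,2,3}; W {1,2,3,4}->{2,3,4}
So after constraint 1: D(W) = {2,3,4}

Answer: {2,3,4}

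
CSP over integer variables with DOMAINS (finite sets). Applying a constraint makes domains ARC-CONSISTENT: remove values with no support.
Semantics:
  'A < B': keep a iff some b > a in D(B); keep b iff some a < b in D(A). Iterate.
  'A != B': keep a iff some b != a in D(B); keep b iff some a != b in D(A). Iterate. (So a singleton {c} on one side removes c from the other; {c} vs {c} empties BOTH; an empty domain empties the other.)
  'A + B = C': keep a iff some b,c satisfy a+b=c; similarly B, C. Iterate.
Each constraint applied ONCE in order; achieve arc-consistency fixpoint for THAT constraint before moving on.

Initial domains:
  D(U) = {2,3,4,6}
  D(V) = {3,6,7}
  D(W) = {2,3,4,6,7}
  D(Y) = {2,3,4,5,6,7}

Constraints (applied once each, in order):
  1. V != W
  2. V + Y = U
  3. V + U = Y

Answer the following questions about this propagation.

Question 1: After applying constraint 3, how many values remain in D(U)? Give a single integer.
Answer: 0

Derivation:
Constraint 1 (V != W) on D(V)={3,6,7} D(W)={2,3,4,6,7}: no change
Constraint 2 (V + Y = U) on D(V)={3,6,7} D(Y)={2,3,4,5,6,7} D(U)={2,3,4,6}: V {3,6,7}->{3}; Y {2,3,4,5,6,7}->{3}; U {2,3,4,6}->{6}
Constraint 3 (V + U = Y) on D(V)={3} D(U)={6} D(Y)={3}: V {3}->{}; U {6}->{}; Y {3}->{}
So after constraint 3: D(U)={}, size = 0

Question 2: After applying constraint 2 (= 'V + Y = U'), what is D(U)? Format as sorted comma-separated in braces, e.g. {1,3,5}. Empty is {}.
Constraint 1 (V != W) on D(V)={3,6,7} D(W)={2,3,4,6,7}: no change
Constraint 2 (V + Y = U) on D(V)={3,6,7} D(Y)={2,3,4,5,6,7} D(U)={2,3,4,6}: V {3,6,7}->{3}; Y {2,3,4,5,6,7}->{3}; U {2,3,4,6}->{6}
So after constraint 2: D(U) = {6}

Answer: {6}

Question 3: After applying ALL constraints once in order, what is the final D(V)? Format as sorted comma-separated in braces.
Constraint 1 (V != W) on D(V)={3,6,7} D(W)={2,3,4,6,7}: no change
Constraint 2 (V + Y = U) on D(V)={3,6,7} D(Y)={2,3,4,5,6,7} D(U)={2,3,4,6}: V {3,6,7}->{3}; Y {2,3,4,5,6,7}->{3}; U {2,3,4,6}->{6}
Constraint 3 (V + U = Y) on D(V)={3} D(U)={6} D(Y)={3}: V {3}->{}; U {6}->{}; Y {3}->{}
So after all 3 constraints: D(V) = {}

Answer: {}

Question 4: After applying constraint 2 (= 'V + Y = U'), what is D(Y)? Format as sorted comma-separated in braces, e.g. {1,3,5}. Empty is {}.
Constraint 1 (V != W) on D(V)={3,6,7} D(W)={2,3,4,6,7}: no change
Constraint 2 (V + Y = U) on D(V)={3,6,7} D(Y)={2,3,4,5,6,7} D(U)={2,3,4,6}: V {3,6,7}->{3}; Y {2,3,4,5,6,7}->{3}; U {2,3,4,6}->{6}
So after constraint 2: D(Y) = {3}

Answer: {3}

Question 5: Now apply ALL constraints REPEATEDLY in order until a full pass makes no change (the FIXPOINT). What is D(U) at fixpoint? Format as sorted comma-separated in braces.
pass 0 (initial): D(U)={2,3,4,6}
pass 1: U {2,3,4,6}->{}; V {3,6,7}->{}; Y {2,3,4,5,6,7}->{}
pass 2: W {2,3,4,6,7}->{}
pass 3: no change
Fixpoint after 3 passes: D(U) = {}

Answer: {}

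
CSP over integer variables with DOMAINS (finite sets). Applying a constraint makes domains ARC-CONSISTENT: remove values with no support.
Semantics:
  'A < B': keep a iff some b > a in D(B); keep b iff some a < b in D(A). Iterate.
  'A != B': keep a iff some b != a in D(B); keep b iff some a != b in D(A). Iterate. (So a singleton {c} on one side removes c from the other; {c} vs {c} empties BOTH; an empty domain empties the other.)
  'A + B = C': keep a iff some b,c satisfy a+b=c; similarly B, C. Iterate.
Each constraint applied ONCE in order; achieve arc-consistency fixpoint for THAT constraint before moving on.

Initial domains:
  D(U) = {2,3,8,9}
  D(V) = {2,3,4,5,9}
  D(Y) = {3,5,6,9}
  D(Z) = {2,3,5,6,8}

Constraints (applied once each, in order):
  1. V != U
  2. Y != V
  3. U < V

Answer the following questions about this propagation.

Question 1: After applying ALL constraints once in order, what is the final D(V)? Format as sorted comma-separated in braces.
Constraint 1 (V != U) on D(V)={2,3,4,5,9} D(U)={2,3,8,9}: no change
Constraint 2 (Y != V) on D(Y)={3,5,6,9} D(V)={2,3,4,5,9}: no change
Constraint 3 (U < V) on D(U)={2,3,8,9} D(V)={2,3,4,5,9}: U {2,3,8,9}->{2,3,8}; V {2,3,4,5,9}->{3,4,5,9}
So after all 3 constraints: D(V) = {3,4,5,9}

Answer: {3,4,5,9}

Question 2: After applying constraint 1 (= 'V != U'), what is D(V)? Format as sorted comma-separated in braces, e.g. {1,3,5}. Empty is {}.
Constraint 1 (V != U) on D(V)={2,3,4,5,9} D(U)={2,3,8,9}: no change
So after constraint 1: D(V) = {2,3,4,5,9}

Answer: {2,3,4,5,9}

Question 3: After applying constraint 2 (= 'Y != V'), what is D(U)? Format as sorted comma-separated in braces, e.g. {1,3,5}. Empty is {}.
Answer: {2,3,8,9}

Derivation:
Constraint 1 (V != U) on D(V)={2,3,4,5,9} D(U)={2,3,8,9}: no change
Constraint 2 (Y != V) on D(Y)={3,5,6,9} D(V)={2,3,4,5,9}: no change
So after constraint 2: D(U) = {2,3,8,9}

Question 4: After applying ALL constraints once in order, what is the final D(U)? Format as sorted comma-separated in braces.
Answer: {2,3,8}

Derivation:
Constraint 1 (V != U) on D(V)={2,3,4,5,9} D(U)={2,3,8,9}: no change
Constraint 2 (Y != V) on D(Y)={3,5,6,9} D(V)={2,3,4,5,9}: no change
Constraint 3 (U < V) on D(U)={2,3,8,9} D(V)={2,3,4,5,9}: U {2,3,8,9}->{2,3,8}; V {2,3,4,5,9}->{3,4,5,9}
So after all 3 constraints: D(U) = {2,3,8}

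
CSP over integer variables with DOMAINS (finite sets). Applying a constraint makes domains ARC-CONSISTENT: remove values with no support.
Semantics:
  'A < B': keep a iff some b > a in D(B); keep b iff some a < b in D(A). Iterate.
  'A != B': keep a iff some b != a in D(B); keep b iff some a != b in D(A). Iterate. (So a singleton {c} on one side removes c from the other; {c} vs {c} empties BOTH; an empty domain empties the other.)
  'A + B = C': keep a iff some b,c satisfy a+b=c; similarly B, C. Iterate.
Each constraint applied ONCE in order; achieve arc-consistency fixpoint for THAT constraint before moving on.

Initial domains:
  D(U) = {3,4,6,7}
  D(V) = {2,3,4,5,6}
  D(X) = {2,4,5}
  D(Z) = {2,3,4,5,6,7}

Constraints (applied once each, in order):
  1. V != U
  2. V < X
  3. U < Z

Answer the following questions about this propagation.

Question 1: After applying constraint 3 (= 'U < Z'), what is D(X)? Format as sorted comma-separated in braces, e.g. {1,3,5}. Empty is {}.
Constraint 1 (V != U) on D(V)={2,3,4,5,6} D(U)={3,4,6,7}: no change
Constraint 2 (V < X) on D(V)={2,3,4,5,6} D(X)={2,4,5}: V {2,3,4,5,6}->{2,3,4}; X {2,4,5}->{4,5}
Constraint 3 (U < Z) on D(U)={3,4,6,7} D(Z)={2,3,4,5,6,7}: U {3,4,6,7}->{3,4,6}; Z {2,3,4,5,6,7}->{4,5,6,7}
So after constraint 3: D(X) = {4,5}

Answer: {4,5}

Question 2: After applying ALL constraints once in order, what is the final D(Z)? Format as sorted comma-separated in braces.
Constraint 1 (V != U) on D(V)={2,3,4,5,6} D(U)={3,4,6,7}: no change
Constraint 2 (V < X) on D(V)={2,3,4,5,6} D(X)={2,4,5}: V {2,3,4,5,6}->{2,3,4}; X {2,4,5}->{4,5}
Constraint 3 (U < Z) on D(U)={3,4,6,7} D(Z)={2,3,4,5,6,7}: U {3,4,6,7}->{3,4,6}; Z {2,3,4,5,6,7}->{4,5,6,7}
So after all 3 constraints: D(Z) = {4,5,6,7}

Answer: {4,5,6,7}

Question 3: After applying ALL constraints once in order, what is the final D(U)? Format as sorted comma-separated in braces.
Constraint 1 (V != U) on D(V)={2,3,4,5,6} D(U)={3,4,6,7}: no change
Constraint 2 (V < X) on D(V)={2,3,4,5,6} D(X)={2,4,5}: V {2,3,4,5,6}->{2,3,4}; X {2,4,5}->{4,5}
Constraint 3 (U < Z) on D(U)={3,4,6,7} D(Z)={2,3,4,5,6,7}: U {3,4,6,7}->{3,4,6}; Z {2,3,4,5,6,7}->{4,5,6,7}
So after all 3 constraints: D(U) = {3,4,6}

Answer: {3,4,6}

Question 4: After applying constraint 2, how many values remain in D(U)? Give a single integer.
Constraint 1 (V != U) on D(V)={2,3,4,5,6} D(U)={3,4,6,7}: no change
Constraint 2 (V < X) on D(V)={2,3,4,5,6} D(X)={2,4,5}: V {2,3,4,5,6}->{2,3,4}; X {2,4,5}->{4,5}
So after constraint 2: D(U)={3,4,6,7}, size = 4

Answer: 4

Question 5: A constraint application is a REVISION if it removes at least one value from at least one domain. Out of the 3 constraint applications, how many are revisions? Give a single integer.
Answer: 2

Derivation:
Constraint 1 (V != U) on D(V)={2,3,4,5,6} D(U)={3,4,6,7}: no change => not a revision
Constraint 2 (V < X) on D(V)={2,3,4,5,6} D(X)={2,4,5}: V {2,3,4,5,6}->{2,3,4}; X {2,4,5}->{4,5} => REVISION
Constraint 3 (U < Z) on D(U)={3,4,6,7} D(Z)={2,3,4,5,6,7}: U {3,4,6,7}->{3,4,6}; Z {2,3,4,5,6,7}->{4,5,6,7} => REVISION
Total revisions = 2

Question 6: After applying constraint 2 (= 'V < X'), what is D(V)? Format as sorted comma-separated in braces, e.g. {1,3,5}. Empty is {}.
Constraint 1 (V != U) on D(V)={2,3,4,5,6} D(U)={3,4,6,7}: no change
Constraint 2 (V < X) on D(V)={2,3,4,5,6} D(X)={2,4,5}: V {2,3,4,5,6}->{2,3,4}; X {2,4,5}->{4,5}
So after constraint 2: D(V) = {2,3,4}

Answer: {2,3,4}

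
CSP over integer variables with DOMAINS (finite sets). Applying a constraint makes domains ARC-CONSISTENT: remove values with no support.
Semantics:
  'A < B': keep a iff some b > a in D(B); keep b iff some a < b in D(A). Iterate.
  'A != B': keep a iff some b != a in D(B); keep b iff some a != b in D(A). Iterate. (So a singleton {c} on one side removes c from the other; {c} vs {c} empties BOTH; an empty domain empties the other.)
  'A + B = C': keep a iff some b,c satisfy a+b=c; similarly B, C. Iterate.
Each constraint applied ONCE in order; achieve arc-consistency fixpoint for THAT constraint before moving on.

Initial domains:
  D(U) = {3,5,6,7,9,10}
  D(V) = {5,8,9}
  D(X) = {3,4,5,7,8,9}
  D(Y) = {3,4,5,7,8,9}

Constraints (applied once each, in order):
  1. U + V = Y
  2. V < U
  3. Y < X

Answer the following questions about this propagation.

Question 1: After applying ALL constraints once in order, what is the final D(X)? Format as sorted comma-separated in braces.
Answer: {9}

Derivation:
Constraint 1 (U + V = Y) on D(U)={3,5,6,7,9,10} D(V)={5,8,9} D(Y)={3,4,5,7,8,9}: U {3,5,6,7,9,10}->{3}; V {5,8,9}->{5}; Y {3,4,5,7,8,9}->{8}
Constraint 2 (V < U) on D(V)={5} D(U)={3}: V {5}->{}; U {3}->{}
Constraint 3 (Y < X) on D(Y)={8} D(X)={3,4,5,7,8,9}: X {3,4,5,7,8,9}->{9}
So after all 3 constraints: D(X) = {9}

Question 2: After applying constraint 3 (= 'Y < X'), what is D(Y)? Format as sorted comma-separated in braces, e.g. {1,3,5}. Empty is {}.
Answer: {8}

Derivation:
Constraint 1 (U + V = Y) on D(U)={3,5,6,7,9,10} D(V)={5,8,9} D(Y)={3,4,5,7,8,9}: U {3,5,6,7,9,10}->{3}; V {5,8,9}->{5}; Y {3,4,5,7,8,9}->{8}
Constraint 2 (V < U) on D(V)={5} D(U)={3}: V {5}->{}; U {3}->{}
Constraint 3 (Y < X) on D(Y)={8} D(X)={3,4,5,7,8,9}: X {3,4,5,7,8,9}->{9}
So after constraint 3: D(Y) = {8}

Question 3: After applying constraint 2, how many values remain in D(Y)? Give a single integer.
Answer: 1

Derivation:
Constraint 1 (U + V = Y) on D(U)={3,5,6,7,9,10} D(V)={5,8,9} D(Y)={3,4,5,7,8,9}: U {3,5,6,7,9,10}->{3}; V {5,8,9}->{5}; Y {3,4,5,7,8,9}->{8}
Constraint 2 (V < U) on D(V)={5} D(U)={3}: V {5}->{}; U {3}->{}
So after constraint 2: D(Y)={8}, size = 1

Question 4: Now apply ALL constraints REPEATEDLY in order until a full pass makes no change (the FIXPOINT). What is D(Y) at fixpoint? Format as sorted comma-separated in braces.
pass 0 (initial): D(Y)={3,4,5,7,8,9}
pass 1: U {3,5,6,7,9,10}->{}; V {5,8,9}->{}; X {3,4,5,7,8,9}->{9}; Y {3,4,5,7,8,9}->{8}
pass 2: X {9}->{}; Y {8}->{}
pass 3: no change
Fixpoint after 3 passes: D(Y) = {}

Answer: {}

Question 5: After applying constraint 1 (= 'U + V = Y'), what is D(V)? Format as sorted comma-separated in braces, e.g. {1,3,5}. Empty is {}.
Answer: {5}

Derivation:
Constraint 1 (U + V = Y) on D(U)={3,5,6,7,9,10} D(V)={5,8,9} D(Y)={3,4,5,7,8,9}: U {3,5,6,7,9,10}->{3}; V {5,8,9}->{5}; Y {3,4,5,7,8,9}->{8}
So after constraint 1: D(V) = {5}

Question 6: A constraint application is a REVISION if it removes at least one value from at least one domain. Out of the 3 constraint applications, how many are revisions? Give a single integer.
Constraint 1 (U + V = Y) on D(U)={3,5,6,7,9,10} D(V)={5,8,9} D(Y)={3,4,5,7,8,9}: U {3,5,6,7,9,10}->{3}; V {5,8,9}->{5}; Y {3,4,5,7,8,9}->{8} => REVISION
Constraint 2 (V < U) on D(V)={5} D(U)={3}: V {5}->{}; U {3}->{} => REVISION
Constraint 3 (Y < X) on D(Y)={8} D(X)={3,4,5,7,8,9}: X {3,4,5,7,8,9}->{9} => REVISION
Total revisions = 3

Answer: 3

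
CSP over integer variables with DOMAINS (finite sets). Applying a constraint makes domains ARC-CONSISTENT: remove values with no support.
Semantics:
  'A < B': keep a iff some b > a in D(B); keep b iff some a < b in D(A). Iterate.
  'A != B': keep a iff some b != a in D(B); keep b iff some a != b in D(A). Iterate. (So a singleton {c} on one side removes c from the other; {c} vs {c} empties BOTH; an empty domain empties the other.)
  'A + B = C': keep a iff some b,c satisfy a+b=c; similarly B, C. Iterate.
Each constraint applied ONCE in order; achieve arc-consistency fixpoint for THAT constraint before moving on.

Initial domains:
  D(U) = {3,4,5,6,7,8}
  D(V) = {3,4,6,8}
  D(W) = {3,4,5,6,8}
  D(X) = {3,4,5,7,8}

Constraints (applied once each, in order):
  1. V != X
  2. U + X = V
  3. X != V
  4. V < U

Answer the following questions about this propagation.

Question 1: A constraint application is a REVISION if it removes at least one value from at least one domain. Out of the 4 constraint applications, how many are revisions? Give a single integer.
Answer: 2

Derivation:
Constraint 1 (V != X) on D(V)={3,4,6,8} D(X)={3,4,5,7,8}: no change => not a revision
Constraint 2 (U + X = V) on D(U)={3,4,5,6,7,8} D(X)={3,4,5,7,8} D(V)={3,4,6,8}: U {3,4,5,6,7,8}->{3,4,5}; X {3,4,5,7,8}->{3,4,5}; V {3,4,6,8}->{6,8} => REVISION
Constraint 3 (X != V) on D(X)={3,4,5} D(V)={6,8}: no change => not a revision
Constraint 4 (V < U) on D(V)={6,8} D(U)={3,4,5}: V {6,8}->{}; U {3,4,5}->{} => REVISION
Total revisions = 2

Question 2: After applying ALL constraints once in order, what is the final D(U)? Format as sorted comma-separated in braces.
Answer: {}

Derivation:
Constraint 1 (V != X) on D(V)={3,4,6,8} D(X)={3,4,5,7,8}: no change
Constraint 2 (U + X = V) on D(U)={3,4,5,6,7,8} D(X)={3,4,5,7,8} D(V)={3,4,6,8}: U {3,4,5,6,7,8}->{3,4,5}; X {3,4,5,7,8}->{3,4,5}; V {3,4,6,8}->{6,8}
Constraint 3 (X != V) on D(X)={3,4,5} D(V)={6,8}: no change
Constraint 4 (V < U) on D(V)={6,8} D(U)={3,4,5}: V {6,8}->{}; U {3,4,5}->{}
So after all 4 constraints: D(U) = {}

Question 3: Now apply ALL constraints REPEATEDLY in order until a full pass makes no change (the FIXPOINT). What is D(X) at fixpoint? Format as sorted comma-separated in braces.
pass 0 (initial): D(X)={3,4,5,7,8}
pass 1: U {3,4,5,6,7,8}->{}; V {3,4,6,8}->{}; X {3,4,5,7,8}->{3,4,5}
pass 2: X {3,4,5}->{}
pass 3: no change
Fixpoint after 3 passes: D(X) = {}

Answer: {}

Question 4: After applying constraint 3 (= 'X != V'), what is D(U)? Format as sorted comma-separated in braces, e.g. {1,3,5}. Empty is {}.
Constraint 1 (V != X) on D(V)={3,4,6,8} D(X)={3,4,5,7,8}: no change
Constraint 2 (U + X = V) on D(U)={3,4,5,6,7,8} D(X)={3,4,5,7,8} D(V)={3,4,6,8}: U {3,4,5,6,7,8}->{3,4,5}; X {3,4,5,7,8}->{3,4,5}; V {3,4,6,8}->{6,8}
Constraint 3 (X != V) on D(X)={3,4,5} D(V)={6,8}: no change
So after constraint 3: D(U) = {3,4,5}

Answer: {3,4,5}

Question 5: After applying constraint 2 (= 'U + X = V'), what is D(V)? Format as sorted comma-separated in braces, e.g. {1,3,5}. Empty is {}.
Answer: {6,8}

Derivation:
Constraint 1 (V != X) on D(V)={3,4,6,8} D(X)={3,4,5,7,8}: no change
Constraint 2 (U + X = V) on D(U)={3,4,5,6,7,8} D(X)={3,4,5,7,8} D(V)={3,4,6,8}: U {3,4,5,6,7,8}->{3,4,5}; X {3,4,5,7,8}->{3,4,5}; V {3,4,6,8}->{6,8}
So after constraint 2: D(V) = {6,8}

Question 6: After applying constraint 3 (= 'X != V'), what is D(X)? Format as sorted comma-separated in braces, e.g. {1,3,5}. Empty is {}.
Answer: {3,4,5}

Derivation:
Constraint 1 (V != X) on D(V)={3,4,6,8} D(X)={3,4,5,7,8}: no change
Constraint 2 (U + X = V) on D(U)={3,4,5,6,7,8} D(X)={3,4,5,7,8} D(V)={3,4,6,8}: U {3,4,5,6,7,8}->{3,4,5}; X {3,4,5,7,8}->{3,4,5}; V {3,4,6,8}->{6,8}
Constraint 3 (X != V) on D(X)={3,4,5} D(V)={6,8}: no change
So after constraint 3: D(X) = {3,4,5}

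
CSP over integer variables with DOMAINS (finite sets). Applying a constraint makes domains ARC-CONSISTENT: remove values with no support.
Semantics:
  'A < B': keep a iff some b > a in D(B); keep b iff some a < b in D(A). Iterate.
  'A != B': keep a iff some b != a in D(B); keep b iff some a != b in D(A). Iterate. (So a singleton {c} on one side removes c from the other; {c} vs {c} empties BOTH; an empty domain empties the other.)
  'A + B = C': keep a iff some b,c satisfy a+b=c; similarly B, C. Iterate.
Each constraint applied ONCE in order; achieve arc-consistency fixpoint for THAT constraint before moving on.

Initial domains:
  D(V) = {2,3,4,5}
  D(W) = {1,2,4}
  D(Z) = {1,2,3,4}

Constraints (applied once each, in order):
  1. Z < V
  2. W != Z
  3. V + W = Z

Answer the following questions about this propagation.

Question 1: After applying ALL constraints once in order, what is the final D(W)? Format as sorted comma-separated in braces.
Constraint 1 (Z < V) on D(Z)={1,2,3,4} D(V)={2,3,4,5}: no change
Constraint 2 (W != Z) on D(W)={1,2,4} D(Z)={1,2,3,4}: no change
Constraint 3 (V + W = Z) on D(V)={2,3,4,5} D(W)={1,2,4} D(Z)={1,2,3,4}: V {2,3,4,5}->{2,3}; W {1,2,4}->{1,2}; Z {1,2,3,4}->{3,4}
So after all 3 constraints: D(W) = {1,2}

Answer: {1,2}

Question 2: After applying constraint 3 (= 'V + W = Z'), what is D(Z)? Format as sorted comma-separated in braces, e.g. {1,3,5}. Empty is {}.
Answer: {3,4}

Derivation:
Constraint 1 (Z < V) on D(Z)={1,2,3,4} D(V)={2,3,4,5}: no change
Constraint 2 (W != Z) on D(W)={1,2,4} D(Z)={1,2,3,4}: no change
Constraint 3 (V + W = Z) on D(V)={2,3,4,5} D(W)={1,2,4} D(Z)={1,2,3,4}: V {2,3,4,5}->{2,3}; W {1,2,4}->{1,2}; Z {1,2,3,4}->{3,4}
So after constraint 3: D(Z) = {3,4}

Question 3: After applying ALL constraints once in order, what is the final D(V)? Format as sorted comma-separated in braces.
Constraint 1 (Z < V) on D(Z)={1,2,3,4} D(V)={2,3,4,5}: no change
Constraint 2 (W != Z) on D(W)={1,2,4} D(Z)={1,2,3,4}: no change
Constraint 3 (V + W = Z) on D(V)={2,3,4,5} D(W)={1,2,4} D(Z)={1,2,3,4}: V {2,3,4,5}->{2,3}; W {1,2,4}->{1,2}; Z {1,2,3,4}->{3,4}
So after all 3 constraints: D(V) = {2,3}

Answer: {2,3}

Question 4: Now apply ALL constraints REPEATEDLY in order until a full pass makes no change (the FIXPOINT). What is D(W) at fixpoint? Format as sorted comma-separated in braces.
Answer: {}

Derivation:
pass 0 (initial): D(W)={1,2,4}
pass 1: V {2,3,4,5}->{2,3}; W {1,2,4}->{1,2}; Z {1,2,3,4}->{3,4}
pass 2: V {2,3}->{}; W {1,2}->{}; Z {3,4}->{}
pass 3: no change
Fixpoint after 3 passes: D(W) = {}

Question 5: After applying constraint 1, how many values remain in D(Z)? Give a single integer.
Constraint 1 (Z < V) on D(Z)={1,2,3,4} D(V)={2,3,4,5}: no change
So after constraint 1: D(Z)={1,2,3,4}, size = 4

Answer: 4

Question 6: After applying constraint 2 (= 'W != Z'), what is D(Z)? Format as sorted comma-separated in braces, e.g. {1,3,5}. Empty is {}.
Answer: {1,2,3,4}

Derivation:
Constraint 1 (Z < V) on D(Z)={1,2,3,4} D(V)={2,3,4,5}: no change
Constraint 2 (W != Z) on D(W)={1,2,4} D(Z)={1,2,3,4}: no change
So after constraint 2: D(Z) = {1,2,3,4}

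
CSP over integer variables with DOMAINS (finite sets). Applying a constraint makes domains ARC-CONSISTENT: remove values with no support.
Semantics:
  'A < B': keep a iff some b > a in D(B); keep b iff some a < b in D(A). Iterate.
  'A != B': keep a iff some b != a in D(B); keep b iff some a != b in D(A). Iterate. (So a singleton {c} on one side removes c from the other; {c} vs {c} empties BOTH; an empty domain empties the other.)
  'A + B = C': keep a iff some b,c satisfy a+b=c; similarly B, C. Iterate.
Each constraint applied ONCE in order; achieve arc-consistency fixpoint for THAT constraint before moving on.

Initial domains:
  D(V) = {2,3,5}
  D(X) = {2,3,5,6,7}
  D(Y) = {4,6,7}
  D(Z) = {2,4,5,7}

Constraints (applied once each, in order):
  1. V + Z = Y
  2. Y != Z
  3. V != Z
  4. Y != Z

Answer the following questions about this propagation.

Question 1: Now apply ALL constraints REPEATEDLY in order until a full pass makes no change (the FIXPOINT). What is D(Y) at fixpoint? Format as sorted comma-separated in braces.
pass 0 (initial): D(Y)={4,6,7}
pass 1: Z {2,4,5,7}->{2,4,5}
pass 2: no change
Fixpoint after 2 passes: D(Y) = {4,6,7}

Answer: {4,6,7}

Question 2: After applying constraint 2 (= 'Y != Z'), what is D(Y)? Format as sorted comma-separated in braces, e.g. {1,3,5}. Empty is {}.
Answer: {4,6,7}

Derivation:
Constraint 1 (V + Z = Y) on D(V)={2,3,5} D(Z)={2,4,5,7} D(Y)={4,6,7}: Z {2,4,5,7}->{2,4,5}
Constraint 2 (Y != Z) on D(Y)={4,6,7} D(Z)={2,4,5}: no change
So after constraint 2: D(Y) = {4,6,7}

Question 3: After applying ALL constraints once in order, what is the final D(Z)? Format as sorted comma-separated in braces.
Answer: {2,4,5}

Derivation:
Constraint 1 (V + Z = Y) on D(V)={2,3,5} D(Z)={2,4,5,7} D(Y)={4,6,7}: Z {2,4,5,7}->{2,4,5}
Constraint 2 (Y != Z) on D(Y)={4,6,7} D(Z)={2,4,5}: no change
Constraint 3 (V != Z) on D(V)={2,3,5} D(Z)={2,4,5}: no change
Constraint 4 (Y != Z) on D(Y)={4,6,7} D(Z)={2,4,5}: no change
So after all 4 constraints: D(Z) = {2,4,5}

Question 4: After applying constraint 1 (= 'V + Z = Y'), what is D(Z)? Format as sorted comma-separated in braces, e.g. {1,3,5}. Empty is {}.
Constraint 1 (V + Z = Y) on D(V)={2,3,5} D(Z)={2,4,5,7} D(Y)={4,6,7}: Z {2,4,5,7}->{2,4,5}
So after constraint 1: D(Z) = {2,4,5}

Answer: {2,4,5}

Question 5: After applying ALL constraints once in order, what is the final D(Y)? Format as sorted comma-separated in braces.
Constraint 1 (V + Z = Y) on D(V)={2,3,5} D(Z)={2,4,5,7} D(Y)={4,6,7}: Z {2,4,5,7}->{2,4,5}
Constraint 2 (Y != Z) on D(Y)={4,6,7} D(Z)={2,4,5}: no change
Constraint 3 (V != Z) on D(V)={2,3,5} D(Z)={2,4,5}: no change
Constraint 4 (Y != Z) on D(Y)={4,6,7} D(Z)={2,4,5}: no change
So after all 4 constraints: D(Y) = {4,6,7}

Answer: {4,6,7}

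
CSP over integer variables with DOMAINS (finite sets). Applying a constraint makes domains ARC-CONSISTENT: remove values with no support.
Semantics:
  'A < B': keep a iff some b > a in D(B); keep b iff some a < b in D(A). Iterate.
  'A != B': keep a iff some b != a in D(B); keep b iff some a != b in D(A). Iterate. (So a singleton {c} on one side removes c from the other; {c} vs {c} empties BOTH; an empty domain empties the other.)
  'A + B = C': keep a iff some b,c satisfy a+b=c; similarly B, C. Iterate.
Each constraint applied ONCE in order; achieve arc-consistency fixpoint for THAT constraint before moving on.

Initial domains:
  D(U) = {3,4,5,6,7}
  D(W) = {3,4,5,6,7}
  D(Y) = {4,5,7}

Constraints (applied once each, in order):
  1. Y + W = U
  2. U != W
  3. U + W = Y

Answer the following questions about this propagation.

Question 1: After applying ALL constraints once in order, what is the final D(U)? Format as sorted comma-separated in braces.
Constraint 1 (Y + W = U) on D(Y)={4,5,7} D(W)={3,4,5,6,7} D(U)={3,4,5,6,7}: Y {4,5,7}->{4}; W {3,4,5,6,7}->{3}; U {3,4,5,6,7}->{7}
Constraint 2 (U != W) on D(U)={7} D(W)={3}: no change
Constraint 3 (U + W = Y) on D(U)={7} D(W)={3} D(Y)={4}: U {7}->{}; W {3}->{}; Y {4}->{}
So after all 3 constraints: D(U) = {}

Answer: {}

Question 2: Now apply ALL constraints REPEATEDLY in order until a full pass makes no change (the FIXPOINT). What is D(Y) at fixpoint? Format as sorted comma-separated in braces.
Answer: {}

Derivation:
pass 0 (initial): D(Y)={4,5,7}
pass 1: U {3,4,5,6,7}->{}; W {3,4,5,6,7}->{}; Y {4,5,7}->{}
pass 2: no change
Fixpoint after 2 passes: D(Y) = {}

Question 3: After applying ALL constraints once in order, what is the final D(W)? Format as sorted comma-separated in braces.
Constraint 1 (Y + W = U) on D(Y)={4,5,7} D(W)={3,4,5,6,7} D(U)={3,4,5,6,7}: Y {4,5,7}->{4}; W {3,4,5,6,7}->{3}; U {3,4,5,6,7}->{7}
Constraint 2 (U != W) on D(U)={7} D(W)={3}: no change
Constraint 3 (U + W = Y) on D(U)={7} D(W)={3} D(Y)={4}: U {7}->{}; W {3}->{}; Y {4}->{}
So after all 3 constraints: D(W) = {}

Answer: {}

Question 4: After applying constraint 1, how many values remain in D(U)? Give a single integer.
Constraint 1 (Y + W = U) on D(Y)={4,5,7} D(W)={3,4,5,6,7} D(U)={3,4,5,6,7}: Y {4,5,7}->{4}; W {3,4,5,6,7}->{3}; U {3,4,5,6,7}->{7}
So after constraint 1: D(U)={7}, size = 1

Answer: 1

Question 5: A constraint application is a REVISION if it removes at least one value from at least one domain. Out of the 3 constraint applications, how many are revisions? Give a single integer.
Answer: 2

Derivation:
Constraint 1 (Y + W = U) on D(Y)={4,5,7} D(W)={3,4,5,6,7} D(U)={3,4,5,6,7}: Y {4,5,7}->{4}; W {3,4,5,6,7}->{3}; U {3,4,5,6,7}->{7} => REVISION
Constraint 2 (U != W) on D(U)={7} D(W)={3}: no change => not a revision
Constraint 3 (U + W = Y) on D(U)={7} D(W)={3} D(Y)={4}: U {7}->{}; W {3}->{}; Y {4}->{} => REVISION
Total revisions = 2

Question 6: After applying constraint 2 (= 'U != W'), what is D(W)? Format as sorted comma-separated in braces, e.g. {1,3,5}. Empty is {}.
Answer: {3}

Derivation:
Constraint 1 (Y + W = U) on D(Y)={4,5,7} D(W)={3,4,5,6,7} D(U)={3,4,5,6,7}: Y {4,5,7}->{4}; W {3,4,5,6,7}->{3}; U {3,4,5,6,7}->{7}
Constraint 2 (U != W) on D(U)={7} D(W)={3}: no change
So after constraint 2: D(W) = {3}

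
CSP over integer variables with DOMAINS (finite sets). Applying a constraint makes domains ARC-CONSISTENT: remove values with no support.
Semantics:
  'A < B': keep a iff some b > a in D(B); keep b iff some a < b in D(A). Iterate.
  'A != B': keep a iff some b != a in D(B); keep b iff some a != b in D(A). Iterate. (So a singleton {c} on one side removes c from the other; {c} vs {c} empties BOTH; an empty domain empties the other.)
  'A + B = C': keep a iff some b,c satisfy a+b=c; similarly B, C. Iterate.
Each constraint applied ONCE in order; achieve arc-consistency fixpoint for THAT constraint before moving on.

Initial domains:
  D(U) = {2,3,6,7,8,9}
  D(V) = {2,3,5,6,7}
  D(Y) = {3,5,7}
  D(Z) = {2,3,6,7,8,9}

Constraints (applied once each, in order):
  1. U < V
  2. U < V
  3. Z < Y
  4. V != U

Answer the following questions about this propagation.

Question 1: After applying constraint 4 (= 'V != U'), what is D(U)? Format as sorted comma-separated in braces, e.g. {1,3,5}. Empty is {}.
Constraint 1 (U < V) on D(U)={2,3,6,7,8,9} D(V)={2,3,5,6,7}: U {2,3,6,7,8,9}->{2,3,6}; V {2,3,5,6,7}->{3,5,6,7}
Constraint 2 (U < V) on D(U)={2,3,6} D(V)={3,5,6,7}: no change
Constraint 3 (Z < Y) on D(Z)={2,3,6,7,8,9} D(Y)={3,5,7}: Z {2,3,6,7,8,9}->{2,3,6}
Constraint 4 (V != U) on D(V)={3,5,6,7} D(U)={2,3,6}: no change
So after constraint 4: D(U) = {2,3,6}

Answer: {2,3,6}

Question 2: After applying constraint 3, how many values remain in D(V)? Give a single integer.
Answer: 4

Derivation:
Constraint 1 (U < V) on D(U)={2,3,6,7,8,9} D(V)={2,3,5,6,7}: U {2,3,6,7,8,9}->{2,3,6}; V {2,3,5,6,7}->{3,5,6,7}
Constraint 2 (U < V) on D(U)={2,3,6} D(V)={3,5,6,7}: no change
Constraint 3 (Z < Y) on D(Z)={2,3,6,7,8,9} D(Y)={3,5,7}: Z {2,3,6,7,8,9}->{2,3,6}
So after constraint 3: D(V)={3,5,6,7}, size = 4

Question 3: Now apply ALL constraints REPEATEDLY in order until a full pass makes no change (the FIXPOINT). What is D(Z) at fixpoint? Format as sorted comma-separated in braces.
Answer: {2,3,6}

Derivation:
pass 0 (initial): D(Z)={2,3,6,7,8,9}
pass 1: U {2,3,6,7,8,9}->{2,3,6}; V {2,3,5,6,7}->{3,5,6,7}; Z {2,3,6,7,8,9}->{2,3,6}
pass 2: no change
Fixpoint after 2 passes: D(Z) = {2,3,6}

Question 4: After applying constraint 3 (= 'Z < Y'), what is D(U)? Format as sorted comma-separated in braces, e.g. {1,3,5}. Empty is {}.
Constraint 1 (U < V) on D(U)={2,3,6,7,8,9} D(V)={2,3,5,6,7}: U {2,3,6,7,8,9}->{2,3,6}; V {2,3,5,6,7}->{3,5,6,7}
Constraint 2 (U < V) on D(U)={2,3,6} D(V)={3,5,6,7}: no change
Constraint 3 (Z < Y) on D(Z)={2,3,6,7,8,9} D(Y)={3,5,7}: Z {2,3,6,7,8,9}->{2,3,6}
So after constraint 3: D(U) = {2,3,6}

Answer: {2,3,6}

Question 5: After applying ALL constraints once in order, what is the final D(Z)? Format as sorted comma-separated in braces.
Answer: {2,3,6}

Derivation:
Constraint 1 (U < V) on D(U)={2,3,6,7,8,9} D(V)={2,3,5,6,7}: U {2,3,6,7,8,9}->{2,3,6}; V {2,3,5,6,7}->{3,5,6,7}
Constraint 2 (U < V) on D(U)={2,3,6} D(V)={3,5,6,7}: no change
Constraint 3 (Z < Y) on D(Z)={2,3,6,7,8,9} D(Y)={3,5,7}: Z {2,3,6,7,8,9}->{2,3,6}
Constraint 4 (V != U) on D(V)={3,5,6,7} D(U)={2,3,6}: no change
So after all 4 constraints: D(Z) = {2,3,6}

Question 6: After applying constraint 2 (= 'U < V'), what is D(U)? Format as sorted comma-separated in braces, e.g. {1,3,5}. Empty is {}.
Constraint 1 (U < V) on D(U)={2,3,6,7,8,9} D(V)={2,3,5,6,7}: U {2,3,6,7,8,9}->{2,3,6}; V {2,3,5,6,7}->{3,5,6,7}
Constraint 2 (U < V) on D(U)={2,3,6} D(V)={3,5,6,7}: no change
So after constraint 2: D(U) = {2,3,6}

Answer: {2,3,6}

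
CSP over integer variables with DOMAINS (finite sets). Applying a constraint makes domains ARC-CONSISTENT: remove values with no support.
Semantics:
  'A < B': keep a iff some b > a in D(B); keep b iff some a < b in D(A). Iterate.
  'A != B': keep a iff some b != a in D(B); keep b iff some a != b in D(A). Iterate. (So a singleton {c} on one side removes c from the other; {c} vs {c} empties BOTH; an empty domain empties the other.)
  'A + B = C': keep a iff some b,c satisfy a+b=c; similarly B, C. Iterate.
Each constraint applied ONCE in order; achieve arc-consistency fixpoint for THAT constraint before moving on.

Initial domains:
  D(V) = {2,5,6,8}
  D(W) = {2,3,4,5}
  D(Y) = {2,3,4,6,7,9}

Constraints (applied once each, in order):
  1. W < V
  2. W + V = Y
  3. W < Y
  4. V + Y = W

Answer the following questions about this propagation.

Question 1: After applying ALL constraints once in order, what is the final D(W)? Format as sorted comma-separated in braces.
Answer: {}

Derivation:
Constraint 1 (W < V) on D(W)={2,3,4,5} D(V)={2,5,6,8}: V {2,5,6,8}->{5,6,8}
Constraint 2 (W + V = Y) on D(W)={2,3,4,5} D(V)={5,6,8} D(Y)={2,3,4,6,7,9}: W {2,3,4,5}->{2,3,4}; V {5,6,8}->{5,6}; Y {2,3,4,6,7,9}->{7,9}
Constraint 3 (W < Y) on D(W)={2,3,4} D(Y)={7,9}: no change
Constraint 4 (V + Y = W) on D(V)={5,6} D(Y)={7,9} D(W)={2,3,4}: V {5,6}->{}; Y {7,9}->{}; W {2,3,4}->{}
So after all 4 constraints: D(W) = {}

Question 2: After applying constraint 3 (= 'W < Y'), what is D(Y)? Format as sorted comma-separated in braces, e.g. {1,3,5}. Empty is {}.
Answer: {7,9}

Derivation:
Constraint 1 (W < V) on D(W)={2,3,4,5} D(V)={2,5,6,8}: V {2,5,6,8}->{5,6,8}
Constraint 2 (W + V = Y) on D(W)={2,3,4,5} D(V)={5,6,8} D(Y)={2,3,4,6,7,9}: W {2,3,4,5}->{2,3,4}; V {5,6,8}->{5,6}; Y {2,3,4,6,7,9}->{7,9}
Constraint 3 (W < Y) on D(W)={2,3,4} D(Y)={7,9}: no change
So after constraint 3: D(Y) = {7,9}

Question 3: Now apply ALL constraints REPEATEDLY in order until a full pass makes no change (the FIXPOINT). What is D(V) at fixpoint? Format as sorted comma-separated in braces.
pass 0 (initial): D(V)={2,5,6,8}
pass 1: V {2,5,6,8}->{}; W {2,3,4,5}->{}; Y {2,3,4,6,7,9}->{}
pass 2: no change
Fixpoint after 2 passes: D(V) = {}

Answer: {}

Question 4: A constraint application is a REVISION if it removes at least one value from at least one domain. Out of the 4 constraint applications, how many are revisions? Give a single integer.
Answer: 3

Derivation:
Constraint 1 (W < V) on D(W)={2,3,4,5} D(V)={2,5,6,8}: V {2,5,6,8}->{5,6,8} => REVISION
Constraint 2 (W + V = Y) on D(W)={2,3,4,5} D(V)={5,6,8} D(Y)={2,3,4,6,7,9}: W {2,3,4,5}->{2,3,4}; V {5,6,8}->{5,6}; Y {2,3,4,6,7,9}->{7,9} => REVISION
Constraint 3 (W < Y) on D(W)={2,3,4} D(Y)={7,9}: no change => not a revision
Constraint 4 (V + Y = W) on D(V)={5,6} D(Y)={7,9} D(W)={2,3,4}: V {5,6}->{}; Y {7,9}->{}; W {2,3,4}->{} => REVISION
Total revisions = 3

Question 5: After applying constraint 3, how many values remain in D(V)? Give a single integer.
Answer: 2

Derivation:
Constraint 1 (W < V) on D(W)={2,3,4,5} D(V)={2,5,6,8}: V {2,5,6,8}->{5,6,8}
Constraint 2 (W + V = Y) on D(W)={2,3,4,5} D(V)={5,6,8} D(Y)={2,3,4,6,7,9}: W {2,3,4,5}->{2,3,4}; V {5,6,8}->{5,6}; Y {2,3,4,6,7,9}->{7,9}
Constraint 3 (W < Y) on D(W)={2,3,4} D(Y)={7,9}: no change
So after constraint 3: D(V)={5,6}, size = 2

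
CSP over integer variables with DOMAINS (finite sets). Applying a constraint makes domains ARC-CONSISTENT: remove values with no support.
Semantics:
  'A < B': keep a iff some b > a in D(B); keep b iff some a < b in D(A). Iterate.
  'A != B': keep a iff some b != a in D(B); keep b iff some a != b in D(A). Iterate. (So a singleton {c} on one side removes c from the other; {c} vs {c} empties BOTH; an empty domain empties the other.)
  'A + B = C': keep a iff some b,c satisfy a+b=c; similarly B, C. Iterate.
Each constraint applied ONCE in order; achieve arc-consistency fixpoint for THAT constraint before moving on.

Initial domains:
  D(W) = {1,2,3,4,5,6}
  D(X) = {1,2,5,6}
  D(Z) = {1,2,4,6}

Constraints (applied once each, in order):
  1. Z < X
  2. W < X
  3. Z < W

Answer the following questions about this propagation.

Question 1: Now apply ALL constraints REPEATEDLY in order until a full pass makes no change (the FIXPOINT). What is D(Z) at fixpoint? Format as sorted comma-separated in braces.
pass 0 (initial): D(Z)={1,2,4,6}
pass 1: W {1,2,3,4,5,6}->{2,3,4,5}; X {1,2,5,6}->{2,5,6}; Z {1,2,4,6}->{1,2,4}
pass 2: X {2,5,6}->{5,6}
pass 3: no change
Fixpoint after 3 passes: D(Z) = {1,2,4}

Answer: {1,2,4}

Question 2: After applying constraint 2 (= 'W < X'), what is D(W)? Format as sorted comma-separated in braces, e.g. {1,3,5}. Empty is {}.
Answer: {1,2,3,4,5}

Derivation:
Constraint 1 (Z < X) on D(Z)={1,2,4,6} D(X)={1,2,5,6}: Z {1,2,4,6}->{1,2,4}; X {1,2,5,6}->{2,5,6}
Constraint 2 (W < X) on D(W)={1,2,3,4,5,6} D(X)={2,5,6}: W {1,2,3,4,5,6}->{1,2,3,4,5}
So after constraint 2: D(W) = {1,2,3,4,5}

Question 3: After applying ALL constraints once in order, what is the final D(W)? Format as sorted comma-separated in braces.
Constraint 1 (Z < X) on D(Z)={1,2,4,6} D(X)={1,2,5,6}: Z {1,2,4,6}->{1,2,4}; X {1,2,5,6}->{2,5,6}
Constraint 2 (W < X) on D(W)={1,2,3,4,5,6} D(X)={2,5,6}: W {1,2,3,4,5,6}->{1,2,3,4,5}
Constraint 3 (Z < W) on D(Z)={1,2,4} D(W)={1,2,3,4,5}: W {1,2,3,4,5}->{2,3,4,5}
So after all 3 constraints: D(W) = {2,3,4,5}

Answer: {2,3,4,5}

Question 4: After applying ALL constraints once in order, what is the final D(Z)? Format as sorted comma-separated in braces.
Constraint 1 (Z < X) on D(Z)={1,2,4,6} D(X)={1,2,5,6}: Z {1,2,4,6}->{1,2,4}; X {1,2,5,6}->{2,5,6}
Constraint 2 (W < X) on D(W)={1,2,3,4,5,6} D(X)={2,5,6}: W {1,2,3,4,5,6}->{1,2,3,4,5}
Constraint 3 (Z < W) on D(Z)={1,2,4} D(W)={1,2,3,4,5}: W {1,2,3,4,5}->{2,3,4,5}
So after all 3 constraints: D(Z) = {1,2,4}

Answer: {1,2,4}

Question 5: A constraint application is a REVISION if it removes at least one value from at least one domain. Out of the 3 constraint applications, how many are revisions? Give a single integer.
Constraint 1 (Z < X) on D(Z)={1,2,4,6} D(X)={1,2,5,6}: Z {1,2,4,6}->{1,2,4}; X {1,2,5,6}->{2,5,6} => REVISION
Constraint 2 (W < X) on D(W)={1,2,3,4,5,6} D(X)={2,5,6}: W {1,2,3,4,5,6}->{1,2,3,4,5} => REVISION
Constraint 3 (Z < W) on D(Z)={1,2,4} D(W)={1,2,3,4,5}: W {1,2,3,4,5}->{2,3,4,5} => REVISION
Total revisions = 3

Answer: 3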